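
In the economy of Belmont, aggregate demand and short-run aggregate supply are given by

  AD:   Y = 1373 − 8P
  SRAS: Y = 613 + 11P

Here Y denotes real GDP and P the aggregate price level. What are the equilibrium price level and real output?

Set AD = SRAS: 1373 − 8P = 613 + 11P, so 760 = 19P and P = 40.
Then Y = 1373 − 8·40 = 1053.

P = 40, Y = 1053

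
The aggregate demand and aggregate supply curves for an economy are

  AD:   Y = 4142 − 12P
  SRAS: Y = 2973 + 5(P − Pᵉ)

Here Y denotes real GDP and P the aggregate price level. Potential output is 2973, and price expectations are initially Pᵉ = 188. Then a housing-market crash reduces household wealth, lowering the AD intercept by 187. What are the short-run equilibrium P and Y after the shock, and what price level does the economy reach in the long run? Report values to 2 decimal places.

Short run: P = 113.06, Y = 2598.29. Long run: P = 81.83.

AD shifts left: new AD is Y = 3955 − 12P. With Pᵉ = 188, SRAS is Y = 2033 + 5P.
Short run: 3955 − 12P = 2033 + 5P gives 1922 = 17P, so P = 113.06 and Y = 3955 − 12P = 2598.29.
Y = 2598.29 is below potential 2973; expectations adjust and SRAS shifts right until Y = 2973.
Long run: on the new AD curve, 2973 = 3955 − 12P gives P = 81.83.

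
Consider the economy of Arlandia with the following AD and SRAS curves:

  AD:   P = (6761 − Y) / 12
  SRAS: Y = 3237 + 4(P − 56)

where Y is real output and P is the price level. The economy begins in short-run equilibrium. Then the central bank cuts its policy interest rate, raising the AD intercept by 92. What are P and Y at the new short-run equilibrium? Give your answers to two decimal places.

This is a positive demand shock: AD shifts right.
New AD: Y = 6853 − 12P.
SRAS can be written Y = 3013 + 4P.
Set AD = SRAS: 6853 − 12P = 3013 + 4P, so 3840 = 16P and P = 240.00.
Substituting into AD, Y = 3973.00.

P = 240.00, Y = 3973.00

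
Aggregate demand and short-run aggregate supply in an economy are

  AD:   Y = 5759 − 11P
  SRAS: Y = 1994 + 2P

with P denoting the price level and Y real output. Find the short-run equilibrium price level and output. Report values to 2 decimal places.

Set AD = SRAS: 5759 − 11P = 1994 + 2P, so 3765 = 13P and P = 289.62.
Substituting into AD, Y = 5759 − 11P = 2573.23.

P = 289.62, Y = 2573.23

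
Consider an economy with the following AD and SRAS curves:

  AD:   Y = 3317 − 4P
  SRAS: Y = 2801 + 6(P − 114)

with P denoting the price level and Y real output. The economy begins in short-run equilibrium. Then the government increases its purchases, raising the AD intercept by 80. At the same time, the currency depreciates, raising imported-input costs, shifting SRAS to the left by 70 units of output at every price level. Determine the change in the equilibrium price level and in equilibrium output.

ΔP = +15, ΔY = +20

After both shocks: AD is Y = 3397 − 4P and SRAS is Y = 2047 + 6P.
Setting them equal: 1350 = 10P, so P = 135.
Y = 3397 − 4·135 = 2857.
Initially P = 120, Y = 2837, so ΔP = +15 and ΔY = +20.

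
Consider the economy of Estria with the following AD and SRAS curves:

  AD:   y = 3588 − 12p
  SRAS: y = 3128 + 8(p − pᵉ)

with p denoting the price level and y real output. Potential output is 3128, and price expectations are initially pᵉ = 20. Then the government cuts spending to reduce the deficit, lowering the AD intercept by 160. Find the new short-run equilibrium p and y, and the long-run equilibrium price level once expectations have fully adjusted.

AD shifts left: new AD is y = 3428 − 12p. With pᵉ = 20, SRAS is y = 2968 + 8p.
Short run: 3428 − 12p = 2968 + 8p gives 460 = 20p, so p = 23 and y = 3428 − 12·23 = 3152.
y = 3152 is above potential 3128; expectations adjust and SRAS shifts left until y = 3128.
Long run: on the new AD curve, 3128 = 3428 − 12p gives p = 25.

Short run: p = 23, y = 3152. Long run: p = 25.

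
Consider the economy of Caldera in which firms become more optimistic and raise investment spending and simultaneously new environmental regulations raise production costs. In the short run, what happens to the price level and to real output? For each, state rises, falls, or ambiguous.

Price level: rises; output: ambiguous

The first event is a positive demand shock: AD shifts right, which by itself pushes P up and Y up.
The second is an adverse supply shock: SRAS shifts left, which by itself pushes P up and Y down.
Both shocks push P up, so P rises. The two shocks push Y in opposite directions, so the effect on Y is ambiguous.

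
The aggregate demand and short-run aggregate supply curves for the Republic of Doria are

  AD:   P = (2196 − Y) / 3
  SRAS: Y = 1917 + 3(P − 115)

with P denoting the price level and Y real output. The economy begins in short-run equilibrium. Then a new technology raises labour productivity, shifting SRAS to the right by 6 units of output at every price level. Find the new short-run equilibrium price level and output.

P = 103, Y = 1887

This is a positive supply shock: SRAS shifts right.
New SRAS: Y = 1578 + 3P.
Set AD = SRAS: 2196 − 3P = 1578 + 3P, so 618 = 6P and P = 103.
Y = 2196 − 3·103 = 1887.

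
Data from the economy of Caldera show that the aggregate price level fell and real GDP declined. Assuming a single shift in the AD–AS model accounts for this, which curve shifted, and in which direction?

AD shifted left

P fell and Y fell. An AD shift moves P and Y in the same direction; an SRAS shift moves them in opposite directions.
Here P and Y moved in the same direction, so the AD curve shifted.
Since Y fell, AD shifted left.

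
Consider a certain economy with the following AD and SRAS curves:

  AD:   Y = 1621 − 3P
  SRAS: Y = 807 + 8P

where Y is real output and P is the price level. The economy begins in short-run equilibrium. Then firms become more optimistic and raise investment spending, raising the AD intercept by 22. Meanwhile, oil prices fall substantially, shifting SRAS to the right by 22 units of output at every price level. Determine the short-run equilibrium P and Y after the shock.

After both shocks: AD is Y = 1643 − 3P and SRAS is Y = 829 + 8P.
Setting them equal: 814 = 11P, so P = 74.
Y = 1643 − 3·74 = 1421.

P = 74, Y = 1421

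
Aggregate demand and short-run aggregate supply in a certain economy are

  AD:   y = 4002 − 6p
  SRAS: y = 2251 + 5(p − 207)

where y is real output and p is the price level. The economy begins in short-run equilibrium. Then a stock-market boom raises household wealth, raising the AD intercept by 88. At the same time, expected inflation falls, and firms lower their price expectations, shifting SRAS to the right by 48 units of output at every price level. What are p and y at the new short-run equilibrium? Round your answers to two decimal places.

p = 256.91, y = 2548.55

After both shocks: AD is y = 4090 − 6p and SRAS is y = 1264 + 5p.
Setting them equal: 2826 = 11p, so p = 256.91.
Substituting into AD, y = 2548.55.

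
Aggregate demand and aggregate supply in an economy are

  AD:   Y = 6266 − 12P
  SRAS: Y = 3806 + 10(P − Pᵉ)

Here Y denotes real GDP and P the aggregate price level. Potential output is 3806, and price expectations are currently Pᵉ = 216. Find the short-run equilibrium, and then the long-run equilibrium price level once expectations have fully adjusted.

Short run: P = 210, Y = 3746. Long run: P = 205.

Short run: with Pᵉ = 216, SRAS is Y = 1646 + 10P. Setting AD = SRAS gives 4620 = 22P, so P = 210 and Y = 6266 − 12·210 = 3746.
Output 3746 is below potential 3806, so over time expected prices fall and SRAS shifts right until Y returns to 3806.
Long run: Y = 3806 on the AD curve gives 3806 = 6266 − 12P, so P = 205.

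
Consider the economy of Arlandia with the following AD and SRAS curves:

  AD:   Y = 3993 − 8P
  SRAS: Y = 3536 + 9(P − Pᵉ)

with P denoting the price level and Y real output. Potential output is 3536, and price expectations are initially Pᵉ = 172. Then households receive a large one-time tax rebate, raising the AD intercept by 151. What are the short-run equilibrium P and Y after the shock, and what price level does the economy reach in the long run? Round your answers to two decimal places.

AD shifts right: new AD is Y = 4144 − 8P. With Pᵉ = 172, SRAS is Y = 1988 + 9P.
Short run: 4144 − 8P = 1988 + 9P gives 2156 = 17P, so P = 126.82 and Y = 4144 − 8P = 3129.41.
Y = 3129.41 is below potential 3536; expectations adjust and SRAS shifts right until Y = 3536.
Long run: on the new AD curve, 3536 = 4144 − 8P gives P = 76.00.

Short run: P = 126.82, Y = 3129.41. Long run: P = 76.00.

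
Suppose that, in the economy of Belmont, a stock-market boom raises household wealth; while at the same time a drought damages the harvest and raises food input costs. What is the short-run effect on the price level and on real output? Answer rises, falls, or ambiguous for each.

Price level: rises; output: ambiguous

The first event is a positive demand shock: AD shifts right, which by itself pushes P up and Y up.
The second is an adverse supply shock: SRAS shifts left, which by itself pushes P up and Y down.
Both shocks push P up, so P rises. The two shocks push Y in opposite directions, so the effect on Y is ambiguous.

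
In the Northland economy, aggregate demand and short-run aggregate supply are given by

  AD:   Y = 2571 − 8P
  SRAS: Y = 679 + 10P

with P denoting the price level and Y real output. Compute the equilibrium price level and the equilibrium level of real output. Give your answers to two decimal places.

Set AD = SRAS: 2571 − 8P = 679 + 10P, so 1892 = 18P and P = 105.11.
Substituting into AD, Y = 2571 − 8P = 1730.11.

P = 105.11, Y = 1730.11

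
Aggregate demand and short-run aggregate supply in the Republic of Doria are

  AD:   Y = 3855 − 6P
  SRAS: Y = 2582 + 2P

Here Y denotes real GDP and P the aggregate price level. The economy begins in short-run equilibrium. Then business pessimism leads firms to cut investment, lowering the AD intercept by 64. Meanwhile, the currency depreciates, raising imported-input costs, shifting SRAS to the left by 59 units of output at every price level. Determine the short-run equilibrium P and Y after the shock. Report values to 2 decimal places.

P = 158.50, Y = 2840.00

After both shocks: AD is Y = 3791 − 6P and SRAS is Y = 2523 + 2P.
Setting them equal: 1268 = 8P, so P = 158.50.
Substituting into AD, Y = 2840.00.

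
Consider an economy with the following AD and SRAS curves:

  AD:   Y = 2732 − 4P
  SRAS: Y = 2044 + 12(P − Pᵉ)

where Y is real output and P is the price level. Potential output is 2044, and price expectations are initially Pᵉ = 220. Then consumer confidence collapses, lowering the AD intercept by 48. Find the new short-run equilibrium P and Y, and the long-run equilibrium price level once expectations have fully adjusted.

Short run: P = 205, Y = 1864. Long run: P = 160.

AD shifts left: new AD is Y = 2684 − 4P. With Pᵉ = 220, SRAS is Y = 12P − 596.
Short run: 2684 − 4P = 12P − 596 gives 3280 = 16P, so P = 205 and Y = 2684 − 4·205 = 1864.
Y = 1864 is below potential 2044; expectations adjust and SRAS shifts right until Y = 2044.
Long run: on the new AD curve, 2044 = 2684 − 4P gives P = 160.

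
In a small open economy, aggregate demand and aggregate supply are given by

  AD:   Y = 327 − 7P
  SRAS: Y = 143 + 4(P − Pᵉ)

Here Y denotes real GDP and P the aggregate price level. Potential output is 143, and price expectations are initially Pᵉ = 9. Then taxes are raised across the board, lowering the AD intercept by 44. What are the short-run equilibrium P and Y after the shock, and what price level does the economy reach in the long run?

AD shifts left: new AD is Y = 283 − 7P. With Pᵉ = 9, SRAS is Y = 107 + 4P.
Short run: 283 − 7P = 107 + 4P gives 176 = 11P, so P = 16 and Y = 283 − 7·16 = 171.
Y = 171 is above potential 143; expectations adjust and SRAS shifts left until Y = 143.
Long run: on the new AD curve, 143 = 283 − 7P gives P = 20.

Short run: P = 16, Y = 171. Long run: P = 20.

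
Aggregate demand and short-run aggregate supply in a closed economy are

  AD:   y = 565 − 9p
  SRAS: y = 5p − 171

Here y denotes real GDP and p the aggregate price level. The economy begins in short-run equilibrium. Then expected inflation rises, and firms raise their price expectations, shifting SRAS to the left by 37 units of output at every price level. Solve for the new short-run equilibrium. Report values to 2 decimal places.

This is a negative supply shock: SRAS shifts left.
New SRAS: y = 5p − 208.
Set AD = SRAS: 565 − 9p = 5p − 208, so 773 = 14p and p = 55.21.
Substituting into AD, y = 68.07.

p = 55.21, y = 68.07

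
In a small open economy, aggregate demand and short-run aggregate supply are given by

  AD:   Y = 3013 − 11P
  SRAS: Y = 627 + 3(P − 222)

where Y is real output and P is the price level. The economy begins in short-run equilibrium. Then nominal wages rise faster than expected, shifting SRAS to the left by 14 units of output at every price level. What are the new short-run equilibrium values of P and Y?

This is a negative supply shock: SRAS shifts left.
New SRAS: Y = 3P − 53.
Set AD = SRAS: 3013 − 11P = 3P − 53, so 3066 = 14P and P = 219.
Y = 3013 − 11·219 = 604.

P = 219, Y = 604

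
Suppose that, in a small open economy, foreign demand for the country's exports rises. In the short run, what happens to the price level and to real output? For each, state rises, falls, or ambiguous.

Price level: rises; output: rises

This is a positive demand shock: AD shifts right.
Moving along the upward-sloping SRAS curve, P rises and Y rises.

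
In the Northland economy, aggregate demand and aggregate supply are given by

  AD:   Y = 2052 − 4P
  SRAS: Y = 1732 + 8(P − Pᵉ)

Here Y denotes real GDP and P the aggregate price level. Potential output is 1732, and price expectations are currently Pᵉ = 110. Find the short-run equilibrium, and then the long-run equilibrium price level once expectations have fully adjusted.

Short run: with Pᵉ = 110, SRAS is Y = 852 + 8P. Setting AD = SRAS gives 1200 = 12P, so P = 100 and Y = 2052 − 4·100 = 1652.
Output 1652 is below potential 1732, so over time expected prices fall and SRAS shifts right until Y returns to 1732.
Long run: Y = 1732 on the AD curve gives 1732 = 2052 − 4P, so P = 80.

Short run: P = 100, Y = 1652. Long run: P = 80.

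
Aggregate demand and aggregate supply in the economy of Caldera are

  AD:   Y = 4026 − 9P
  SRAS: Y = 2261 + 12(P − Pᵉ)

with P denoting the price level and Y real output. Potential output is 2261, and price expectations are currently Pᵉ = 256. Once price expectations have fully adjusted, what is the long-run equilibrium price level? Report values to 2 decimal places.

Short run: with Pᵉ = 256, SRAS is Y = 12P − 811. Setting AD = SRAS gives 4837 = 21P, so P = 230.33 and Y = 4026 − 9P = 1953.00.
Output 1953.00 is below potential 2261, so over time expected prices fall and SRAS shifts right until Y returns to 2261.
Long run: Y = 2261 on the AD curve gives 2261 = 4026 − 9P, so P = 196.11.

Long-run P = 196.11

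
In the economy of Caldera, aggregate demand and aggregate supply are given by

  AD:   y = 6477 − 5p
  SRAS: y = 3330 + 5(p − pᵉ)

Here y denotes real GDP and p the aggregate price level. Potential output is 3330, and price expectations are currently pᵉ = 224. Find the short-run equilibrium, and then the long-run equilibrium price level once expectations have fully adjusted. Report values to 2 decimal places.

Short run: p = 426.70, y = 4343.50. Long run: p = 629.40.

Short run: with pᵉ = 224, SRAS is y = 2210 + 5p. Setting AD = SRAS gives 4267 = 10p, so p = 426.70 and y = 6477 − 5p = 4343.50.
Output 4343.50 is above potential 3330, so over time expected prices rise and SRAS shifts left until y returns to 3330.
Long run: y = 3330 on the AD curve gives 3330 = 6477 − 5p, so p = 629.40.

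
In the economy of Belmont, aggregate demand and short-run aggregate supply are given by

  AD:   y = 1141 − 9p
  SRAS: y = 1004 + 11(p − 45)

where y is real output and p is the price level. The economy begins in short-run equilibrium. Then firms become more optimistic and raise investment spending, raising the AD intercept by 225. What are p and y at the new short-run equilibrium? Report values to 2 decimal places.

p = 42.85, y = 980.35

This is a positive demand shock: AD shifts right.
New AD: y = 1366 − 9p.
SRAS can be written y = 509 + 11p.
Set AD = SRAS: 1366 − 9p = 509 + 11p, so 857 = 20p and p = 42.85.
Substituting into AD, y = 980.35.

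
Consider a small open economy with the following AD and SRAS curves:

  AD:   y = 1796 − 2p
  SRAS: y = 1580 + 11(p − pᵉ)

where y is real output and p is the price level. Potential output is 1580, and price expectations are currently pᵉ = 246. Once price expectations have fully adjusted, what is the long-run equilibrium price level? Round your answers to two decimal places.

Long-run p = 108.00

Short run: with pᵉ = 246, SRAS is y = 11p − 1126. Setting AD = SRAS gives 2922 = 13p, so p = 224.77 and y = 1796 − 2p = 1346.46.
Output 1346.46 is below potential 1580, so over time expected prices fall and SRAS shifts right until y returns to 1580.
Long run: y = 1580 on the AD curve gives 1580 = 1796 − 2p, so p = 108.00.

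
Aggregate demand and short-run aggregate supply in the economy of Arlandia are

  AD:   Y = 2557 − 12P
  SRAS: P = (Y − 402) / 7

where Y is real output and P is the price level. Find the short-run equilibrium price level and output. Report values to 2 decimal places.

P = 113.42, Y = 1195.95

Rearrange SRAS to Y = 402 + 7P.
Set AD = SRAS: 2557 − 12P = 402 + 7P, so 2155 = 19P and P = 113.42.
Substituting into AD, Y = 2557 − 12P = 1195.95.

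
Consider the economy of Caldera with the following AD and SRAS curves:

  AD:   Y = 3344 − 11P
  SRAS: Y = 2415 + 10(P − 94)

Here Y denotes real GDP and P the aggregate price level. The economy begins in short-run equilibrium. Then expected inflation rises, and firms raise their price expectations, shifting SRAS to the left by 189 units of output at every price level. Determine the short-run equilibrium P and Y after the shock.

This is a negative supply shock: SRAS shifts left.
New SRAS: Y = 1286 + 10P.
Set AD = SRAS: 3344 − 11P = 1286 + 10P, so 2058 = 21P and P = 98.
Y = 3344 − 11·98 = 2266.

P = 98, Y = 2266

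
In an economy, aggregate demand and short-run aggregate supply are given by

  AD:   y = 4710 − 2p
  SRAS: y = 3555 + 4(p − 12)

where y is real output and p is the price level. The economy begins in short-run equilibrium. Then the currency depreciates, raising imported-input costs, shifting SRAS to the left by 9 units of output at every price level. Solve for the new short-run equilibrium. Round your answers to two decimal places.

This is a negative supply shock: SRAS shifts left.
New SRAS: y = 3498 + 4p.
Set AD = SRAS: 4710 − 2p = 3498 + 4p, so 1212 = 6p and p = 202.00.
Substituting into AD, y = 4306.00.

p = 202.00, y = 4306.00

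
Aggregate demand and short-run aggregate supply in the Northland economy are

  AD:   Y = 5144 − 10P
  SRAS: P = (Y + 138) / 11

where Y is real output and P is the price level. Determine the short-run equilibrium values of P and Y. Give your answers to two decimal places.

P = 251.52, Y = 2628.76

Rearrange SRAS to Y = 11P − 138.
Set AD = SRAS: 5144 − 10P = 11P − 138, so 5282 = 21P and P = 251.52.
Substituting into AD, Y = 5144 − 10P = 2628.76.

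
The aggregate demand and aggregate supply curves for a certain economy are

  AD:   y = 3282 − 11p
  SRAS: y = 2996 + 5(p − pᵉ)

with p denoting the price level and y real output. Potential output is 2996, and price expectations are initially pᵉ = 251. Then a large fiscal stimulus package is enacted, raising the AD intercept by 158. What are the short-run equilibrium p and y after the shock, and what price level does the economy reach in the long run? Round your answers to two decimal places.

Short run: p = 106.19, y = 2271.94. Long run: p = 40.36.

AD shifts right: new AD is y = 3440 − 11p. With pᵉ = 251, SRAS is y = 1741 + 5p.
Short run: 3440 − 11p = 1741 + 5p gives 1699 = 16p, so p = 106.19 and y = 3440 − 11p = 2271.94.
y = 2271.94 is below potential 2996; expectations adjust and SRAS shifts right until y = 2996.
Long run: on the new AD curve, 2996 = 3440 − 11p gives p = 40.36.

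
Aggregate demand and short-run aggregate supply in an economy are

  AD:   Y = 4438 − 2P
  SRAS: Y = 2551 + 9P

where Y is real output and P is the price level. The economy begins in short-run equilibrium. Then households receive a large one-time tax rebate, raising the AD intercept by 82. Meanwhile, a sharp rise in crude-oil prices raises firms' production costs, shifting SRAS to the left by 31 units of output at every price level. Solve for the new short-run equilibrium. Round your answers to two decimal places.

After both shocks: AD is Y = 4520 − 2P and SRAS is Y = 2520 + 9P.
Setting them equal: 2000 = 11P, so P = 181.82.
Substituting into AD, Y = 4156.36.

P = 181.82, Y = 4156.36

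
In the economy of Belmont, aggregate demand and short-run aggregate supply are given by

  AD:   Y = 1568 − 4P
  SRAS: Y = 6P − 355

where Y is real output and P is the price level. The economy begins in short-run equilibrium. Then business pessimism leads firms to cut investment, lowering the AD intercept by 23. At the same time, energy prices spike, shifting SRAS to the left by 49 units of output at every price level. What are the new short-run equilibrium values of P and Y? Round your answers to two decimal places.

P = 194.90, Y = 765.40

After both shocks: AD is Y = 1545 − 4P and SRAS is Y = 6P − 404.
Setting them equal: 1949 = 10P, so P = 194.90.
Substituting into AD, Y = 765.40.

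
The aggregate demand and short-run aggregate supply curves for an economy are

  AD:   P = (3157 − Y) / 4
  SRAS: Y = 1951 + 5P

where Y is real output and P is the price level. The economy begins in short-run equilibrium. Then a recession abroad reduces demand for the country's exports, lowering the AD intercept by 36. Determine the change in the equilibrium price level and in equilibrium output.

This is a negative demand shock: AD shifts left.
New AD: Y = 3121 − 4P.
Set AD = SRAS: 3121 − 4P = 1951 + 5P, so 1170 = 9P and P = 130.
Y = 3121 − 4·130 = 2601.
Initially P = 134, Y = 2621, so ΔP = -4 and ΔY = -20.

ΔP = -4, ΔY = -20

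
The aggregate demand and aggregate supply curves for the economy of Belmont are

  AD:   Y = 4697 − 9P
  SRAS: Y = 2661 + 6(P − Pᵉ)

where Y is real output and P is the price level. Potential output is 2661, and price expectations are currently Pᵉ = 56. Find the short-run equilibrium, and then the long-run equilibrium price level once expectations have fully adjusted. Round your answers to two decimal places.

Short run: P = 158.13, Y = 3273.80. Long run: P = 226.22.

Short run: with Pᵉ = 56, SRAS is Y = 2325 + 6P. Setting AD = SRAS gives 2372 = 15P, so P = 158.13 and Y = 4697 − 9P = 3273.80.
Output 3273.80 is above potential 2661, so over time expected prices rise and SRAS shifts left until Y returns to 2661.
Long run: Y = 2661 on the AD curve gives 2661 = 4697 − 9P, so P = 226.22.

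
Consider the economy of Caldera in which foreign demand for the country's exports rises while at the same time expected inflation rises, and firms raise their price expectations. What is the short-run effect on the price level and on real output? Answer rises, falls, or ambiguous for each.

Price level: rises; output: ambiguous

The first event is a positive demand shock: AD shifts right, which by itself pushes P up and Y up.
The second is an adverse supply shock: SRAS shifts left, which by itself pushes P up and Y down.
Both shocks push P up, so P rises. The two shocks push Y in opposite directions, so the effect on Y is ambiguous.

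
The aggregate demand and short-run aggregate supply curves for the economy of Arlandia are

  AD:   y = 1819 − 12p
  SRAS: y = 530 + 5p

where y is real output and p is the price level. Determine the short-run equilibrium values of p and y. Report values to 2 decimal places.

Set AD = SRAS: 1819 − 12p = 530 + 5p, so 1289 = 17p and p = 75.82.
Substituting into AD, y = 1819 − 12p = 909.12.

p = 75.82, y = 909.12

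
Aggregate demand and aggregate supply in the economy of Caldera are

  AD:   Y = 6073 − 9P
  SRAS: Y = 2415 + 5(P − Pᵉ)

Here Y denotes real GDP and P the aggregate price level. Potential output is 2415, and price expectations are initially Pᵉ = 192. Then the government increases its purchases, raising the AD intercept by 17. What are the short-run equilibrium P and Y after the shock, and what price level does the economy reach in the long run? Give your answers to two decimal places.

Short run: P = 331.07, Y = 3110.36. Long run: P = 408.33.

AD shifts right: new AD is Y = 6090 − 9P. With Pᵉ = 192, SRAS is Y = 1455 + 5P.
Short run: 6090 − 9P = 1455 + 5P gives 4635 = 14P, so P = 331.07 and Y = 6090 − 9P = 3110.36.
Y = 3110.36 is above potential 2415; expectations adjust and SRAS shifts left until Y = 2415.
Long run: on the new AD curve, 2415 = 6090 − 9P gives P = 408.33.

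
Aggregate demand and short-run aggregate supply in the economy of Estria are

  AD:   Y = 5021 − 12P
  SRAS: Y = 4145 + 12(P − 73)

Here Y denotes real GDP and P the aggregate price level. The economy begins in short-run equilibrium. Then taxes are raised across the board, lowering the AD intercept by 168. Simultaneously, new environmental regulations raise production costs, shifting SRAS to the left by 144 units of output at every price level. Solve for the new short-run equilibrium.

P = 72, Y = 3989

After both shocks: AD is Y = 4853 − 12P and SRAS is Y = 3125 + 12P.
Setting them equal: 1728 = 24P, so P = 72.
Y = 4853 − 12·72 = 3989.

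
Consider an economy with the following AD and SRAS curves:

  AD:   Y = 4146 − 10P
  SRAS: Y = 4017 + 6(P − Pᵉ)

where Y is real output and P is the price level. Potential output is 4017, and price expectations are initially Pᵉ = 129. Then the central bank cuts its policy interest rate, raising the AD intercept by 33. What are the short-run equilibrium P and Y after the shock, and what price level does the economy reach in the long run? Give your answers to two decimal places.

AD shifts right: new AD is Y = 4179 − 10P. With Pᵉ = 129, SRAS is Y = 3243 + 6P.
Short run: 4179 − 10P = 3243 + 6P gives 936 = 16P, so P = 58.50 and Y = 4179 − 10P = 3594.00.
Y = 3594.00 is below potential 4017; expectations adjust and SRAS shifts right until Y = 4017.
Long run: on the new AD curve, 4017 = 4179 − 10P gives P = 16.20.

Short run: P = 58.50, Y = 3594.00. Long run: P = 16.20.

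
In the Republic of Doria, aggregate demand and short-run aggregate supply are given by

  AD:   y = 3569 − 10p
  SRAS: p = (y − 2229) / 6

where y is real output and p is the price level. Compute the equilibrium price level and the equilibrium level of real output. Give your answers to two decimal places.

p = 83.75, y = 2731.50

Rearrange SRAS to y = 2229 + 6p.
Set AD = SRAS: 3569 − 10p = 2229 + 6p, so 1340 = 16p and p = 83.75.
Substituting into AD, y = 3569 − 10p = 2731.50.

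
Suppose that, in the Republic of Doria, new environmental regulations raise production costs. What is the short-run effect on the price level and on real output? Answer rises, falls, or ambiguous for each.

Price level: rises; output: falls

This is an adverse supply shock: SRAS shifts left.
Moving along the downward-sloping AD curve, P rises and Y falls.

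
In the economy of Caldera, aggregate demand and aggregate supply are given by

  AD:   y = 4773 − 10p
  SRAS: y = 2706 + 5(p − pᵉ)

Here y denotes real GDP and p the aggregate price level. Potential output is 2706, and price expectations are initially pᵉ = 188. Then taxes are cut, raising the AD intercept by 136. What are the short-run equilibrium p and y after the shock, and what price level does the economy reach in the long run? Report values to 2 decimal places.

Short run: p = 209.53, y = 2813.67. Long run: p = 220.30.

AD shifts right: new AD is y = 4909 − 10p. With pᵉ = 188, SRAS is y = 1766 + 5p.
Short run: 4909 − 10p = 1766 + 5p gives 3143 = 15p, so p = 209.53 and y = 4909 − 10p = 2813.67.
y = 2813.67 is above potential 2706; expectations adjust and SRAS shifts left until y = 2706.
Long run: on the new AD curve, 2706 = 4909 − 10p gives p = 220.30.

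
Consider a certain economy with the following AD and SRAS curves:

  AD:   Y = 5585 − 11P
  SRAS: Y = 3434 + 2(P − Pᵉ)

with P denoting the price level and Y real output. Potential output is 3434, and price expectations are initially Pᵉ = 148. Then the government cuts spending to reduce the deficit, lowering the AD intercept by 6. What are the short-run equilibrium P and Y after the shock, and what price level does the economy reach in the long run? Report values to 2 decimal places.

AD shifts left: new AD is Y = 5579 − 11P. With Pᵉ = 148, SRAS is Y = 3138 + 2P.
Short run: 5579 − 11P = 3138 + 2P gives 2441 = 13P, so P = 187.77 and Y = 5579 − 11P = 3513.54.
Y = 3513.54 is above potential 3434; expectations adjust and SRAS shifts left until Y = 3434.
Long run: on the new AD curve, 3434 = 5579 − 11P gives P = 195.00.

Short run: P = 187.77, Y = 3513.54. Long run: P = 195.00.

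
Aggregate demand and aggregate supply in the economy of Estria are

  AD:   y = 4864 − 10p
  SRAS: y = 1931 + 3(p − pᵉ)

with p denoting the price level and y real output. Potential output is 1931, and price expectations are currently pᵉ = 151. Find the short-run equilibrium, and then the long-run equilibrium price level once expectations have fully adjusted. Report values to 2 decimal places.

Short run: p = 260.46, y = 2259.38. Long run: p = 293.30.

Short run: with pᵉ = 151, SRAS is y = 1478 + 3p. Setting AD = SRAS gives 3386 = 13p, so p = 260.46 and y = 4864 − 10p = 2259.38.
Output 2259.38 is above potential 1931, so over time expected prices rise and SRAS shifts left until y returns to 1931.
Long run: y = 1931 on the AD curve gives 1931 = 4864 − 10p, so p = 293.30.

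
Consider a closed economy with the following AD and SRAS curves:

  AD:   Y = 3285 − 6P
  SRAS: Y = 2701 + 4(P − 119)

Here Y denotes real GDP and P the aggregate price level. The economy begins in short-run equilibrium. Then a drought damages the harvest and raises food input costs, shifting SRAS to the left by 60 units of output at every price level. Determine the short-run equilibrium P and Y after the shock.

This is a negative supply shock: SRAS shifts left.
New SRAS: Y = 2165 + 4P.
Set AD = SRAS: 3285 − 6P = 2165 + 4P, so 1120 = 10P and P = 112.
Y = 3285 − 6·112 = 2613.

P = 112, Y = 2613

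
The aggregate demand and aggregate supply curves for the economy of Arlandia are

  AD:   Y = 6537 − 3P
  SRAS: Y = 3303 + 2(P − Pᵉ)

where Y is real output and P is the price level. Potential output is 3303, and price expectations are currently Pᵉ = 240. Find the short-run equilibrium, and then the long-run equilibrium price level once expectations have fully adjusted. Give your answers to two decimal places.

Short run: P = 742.80, Y = 4308.60. Long run: P = 1078.00.

Short run: with Pᵉ = 240, SRAS is Y = 2823 + 2P. Setting AD = SRAS gives 3714 = 5P, so P = 742.80 and Y = 6537 − 3P = 4308.60.
Output 4308.60 is above potential 3303, so over time expected prices rise and SRAS shifts left until Y returns to 3303.
Long run: Y = 3303 on the AD curve gives 3303 = 6537 − 3P, so P = 1078.00.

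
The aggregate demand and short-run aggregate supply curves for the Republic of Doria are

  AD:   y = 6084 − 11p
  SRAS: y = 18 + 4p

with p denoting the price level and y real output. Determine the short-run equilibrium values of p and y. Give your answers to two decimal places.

p = 404.40, y = 1635.60

Set AD = SRAS: 6084 − 11p = 18 + 4p, so 6066 = 15p and p = 404.40.
Substituting into AD, y = 6084 − 11p = 1635.60.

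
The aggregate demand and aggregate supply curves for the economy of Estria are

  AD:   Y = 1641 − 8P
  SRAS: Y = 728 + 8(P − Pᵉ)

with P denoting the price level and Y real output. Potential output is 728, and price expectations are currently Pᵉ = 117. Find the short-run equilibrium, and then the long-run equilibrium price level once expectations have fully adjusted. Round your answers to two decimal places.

Short run: P = 115.56, Y = 716.50. Long run: P = 114.13.

Short run: with Pᵉ = 117, SRAS is Y = 8P − 208. Setting AD = SRAS gives 1849 = 16P, so P = 115.56 and Y = 1641 − 8P = 716.50.
Output 716.50 is below potential 728, so over time expected prices fall and SRAS shifts right until Y returns to 728.
Long run: Y = 728 on the AD curve gives 728 = 1641 − 8P, so P = 114.13.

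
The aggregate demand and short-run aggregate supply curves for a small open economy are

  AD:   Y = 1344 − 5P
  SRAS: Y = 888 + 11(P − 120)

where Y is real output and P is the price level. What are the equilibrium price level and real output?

Write SRAS as Y = 888 + 11P − 1320 = 11P − 432.
Set AD = SRAS: 1344 − 5P = 11P − 432, so 1776 = 16P and P = 111.
Then Y = 1344 − 5·111 = 789.

P = 111, Y = 789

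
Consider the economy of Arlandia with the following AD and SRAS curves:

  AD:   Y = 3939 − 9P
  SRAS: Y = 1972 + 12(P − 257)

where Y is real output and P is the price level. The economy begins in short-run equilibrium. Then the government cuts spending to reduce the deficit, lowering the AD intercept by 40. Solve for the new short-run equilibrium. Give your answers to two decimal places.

P = 238.62, Y = 1751.43

This is a negative demand shock: AD shifts left.
New AD: Y = 3899 − 9P.
SRAS can be written Y = 12P − 1112.
Set AD = SRAS: 3899 − 9P = 12P − 1112, so 5011 = 21P and P = 238.62.
Substituting into AD, Y = 1751.43.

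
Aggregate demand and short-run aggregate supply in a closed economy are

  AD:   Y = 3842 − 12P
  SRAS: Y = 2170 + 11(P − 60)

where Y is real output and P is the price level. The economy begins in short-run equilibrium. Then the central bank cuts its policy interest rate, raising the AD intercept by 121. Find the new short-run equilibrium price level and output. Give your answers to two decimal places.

P = 106.65, Y = 2683.17

This is a positive demand shock: AD shifts right.
New AD: Y = 3963 − 12P.
SRAS can be written Y = 1510 + 11P.
Set AD = SRAS: 3963 − 12P = 1510 + 11P, so 2453 = 23P and P = 106.65.
Substituting into AD, Y = 2683.17.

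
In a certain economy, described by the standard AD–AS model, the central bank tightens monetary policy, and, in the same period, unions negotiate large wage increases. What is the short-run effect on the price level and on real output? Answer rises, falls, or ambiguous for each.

Price level: ambiguous; output: falls

The first event is a negative demand shock: AD shifts left, which by itself pushes P down and Y down.
The second is an adverse supply shock: SRAS shifts left, which by itself pushes P up and Y down.
The two shocks push P in opposite directions, so the effect on P is ambiguous. Both shocks push Y down, so Y falls.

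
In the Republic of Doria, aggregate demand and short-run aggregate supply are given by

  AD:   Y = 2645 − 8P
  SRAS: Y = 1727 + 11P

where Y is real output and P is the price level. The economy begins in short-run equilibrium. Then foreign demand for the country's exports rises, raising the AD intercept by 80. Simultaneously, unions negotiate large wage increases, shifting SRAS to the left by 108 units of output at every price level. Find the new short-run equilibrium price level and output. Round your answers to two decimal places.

After both shocks: AD is Y = 2725 − 8P and SRAS is Y = 1619 + 11P.
Setting them equal: 1106 = 19P, so P = 58.21.
Substituting into AD, Y = 2259.32.

P = 58.21, Y = 2259.32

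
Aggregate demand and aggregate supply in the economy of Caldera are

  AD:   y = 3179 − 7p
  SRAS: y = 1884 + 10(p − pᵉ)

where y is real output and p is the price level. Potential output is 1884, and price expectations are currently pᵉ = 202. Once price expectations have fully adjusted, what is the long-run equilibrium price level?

Short run: with pᵉ = 202, SRAS is y = 10p − 136. Setting AD = SRAS gives 3315 = 17p, so p = 195 and y = 3179 − 7·195 = 1814.
Output 1814 is below potential 1884, so over time expected prices fall and SRAS shifts right until y returns to 1884.
Long run: y = 1884 on the AD curve gives 1884 = 3179 − 7p, so p = 185.

Long-run p = 185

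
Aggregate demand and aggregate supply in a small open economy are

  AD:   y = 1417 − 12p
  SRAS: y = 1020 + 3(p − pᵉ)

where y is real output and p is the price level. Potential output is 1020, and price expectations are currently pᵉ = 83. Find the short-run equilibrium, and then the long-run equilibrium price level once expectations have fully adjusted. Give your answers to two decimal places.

Short run: p = 43.07, y = 900.20. Long run: p = 33.08.

Short run: with pᵉ = 83, SRAS is y = 771 + 3p. Setting AD = SRAS gives 646 = 15p, so p = 43.07 and y = 1417 − 12p = 900.20.
Output 900.20 is below potential 1020, so over time expected prices fall and SRAS shifts right until y returns to 1020.
Long run: y = 1020 on the AD curve gives 1020 = 1417 − 12p, so p = 33.08.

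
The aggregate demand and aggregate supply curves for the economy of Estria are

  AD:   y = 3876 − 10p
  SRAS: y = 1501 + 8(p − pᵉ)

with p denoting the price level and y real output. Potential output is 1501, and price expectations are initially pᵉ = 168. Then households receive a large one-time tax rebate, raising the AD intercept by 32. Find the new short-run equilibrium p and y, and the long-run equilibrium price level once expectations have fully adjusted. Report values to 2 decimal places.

AD shifts right: new AD is y = 3908 − 10p. With pᵉ = 168, SRAS is y = 157 + 8p.
Short run: 3908 − 10p = 157 + 8p gives 3751 = 18p, so p = 208.39 and y = 3908 − 10p = 1824.11.
y = 1824.11 is above potential 1501; expectations adjust and SRAS shifts left until y = 1501.
Long run: on the new AD curve, 1501 = 3908 − 10p gives p = 240.70.

Short run: p = 208.39, y = 1824.11. Long run: p = 240.70.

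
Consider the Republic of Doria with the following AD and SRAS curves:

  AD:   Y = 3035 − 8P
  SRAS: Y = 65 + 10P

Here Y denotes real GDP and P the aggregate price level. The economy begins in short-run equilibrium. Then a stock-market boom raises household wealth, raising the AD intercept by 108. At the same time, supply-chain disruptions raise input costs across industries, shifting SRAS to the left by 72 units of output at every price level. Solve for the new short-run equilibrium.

After both shocks: AD is Y = 3143 − 8P and SRAS is Y = 10P − 7.
Setting them equal: 3150 = 18P, so P = 175.
Y = 3143 − 8·175 = 1743.

P = 175, Y = 1743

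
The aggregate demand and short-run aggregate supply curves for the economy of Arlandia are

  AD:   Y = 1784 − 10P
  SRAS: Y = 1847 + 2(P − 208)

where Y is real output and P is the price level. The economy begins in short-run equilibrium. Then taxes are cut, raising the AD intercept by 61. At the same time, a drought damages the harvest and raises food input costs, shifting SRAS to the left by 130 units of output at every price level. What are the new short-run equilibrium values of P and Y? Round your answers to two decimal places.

P = 45.33, Y = 1391.67

After both shocks: AD is Y = 1845 − 10P and SRAS is Y = 1301 + 2P.
Setting them equal: 544 = 12P, so P = 45.33.
Substituting into AD, Y = 1391.67.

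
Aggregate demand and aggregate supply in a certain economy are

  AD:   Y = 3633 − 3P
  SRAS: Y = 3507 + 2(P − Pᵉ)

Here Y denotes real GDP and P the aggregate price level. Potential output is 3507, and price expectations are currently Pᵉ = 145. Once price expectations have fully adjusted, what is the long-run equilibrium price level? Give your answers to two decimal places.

Long-run P = 42.00

Short run: with Pᵉ = 145, SRAS is Y = 3217 + 2P. Setting AD = SRAS gives 416 = 5P, so P = 83.20 and Y = 3633 − 3P = 3383.40.
Output 3383.40 is below potential 3507, so over time expected prices fall and SRAS shifts right until Y returns to 3507.
Long run: Y = 3507 on the AD curve gives 3507 = 3633 − 3P, so P = 42.00.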